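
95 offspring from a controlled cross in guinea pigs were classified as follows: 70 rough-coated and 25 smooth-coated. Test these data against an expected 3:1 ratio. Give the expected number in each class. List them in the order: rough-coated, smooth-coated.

71.25, 23.75

Total ratio parts = 4. Expected numbers out of 95:
  rough-coated: 95 × 3/4 = 71.25
  smooth-coated: 95 × 1/4 = 23.75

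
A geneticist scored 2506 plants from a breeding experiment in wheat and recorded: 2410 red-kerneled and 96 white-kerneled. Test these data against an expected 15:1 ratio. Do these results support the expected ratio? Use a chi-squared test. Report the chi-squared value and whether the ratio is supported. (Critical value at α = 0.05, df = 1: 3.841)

25.031; not consistent

The 15:1 ratio has 16 parts, so with N = 2506 the expected counts are:
  red-kerneled: 2506 × 15/16 = 2349.375
  white-kerneled: 2506 × 1/16 = 156.625
χ² = Σ (O − E)² / E
  red-kerneled: (2410 − 2349.375)² / 2349.375 = 1.5644
  white-kerneled: (96 − 156.625)² / 156.625 = 23.4662
χ² = 1.5644 + 23.4662 = 25.0306 ≈ 25.031
Degrees of freedom = 2 − 1 = 1; critical value at α = 0.05 is 3.841.
Since 25.031 > 3.841, we reject the null hypothesis — the data do not fit the 15:1 ratio.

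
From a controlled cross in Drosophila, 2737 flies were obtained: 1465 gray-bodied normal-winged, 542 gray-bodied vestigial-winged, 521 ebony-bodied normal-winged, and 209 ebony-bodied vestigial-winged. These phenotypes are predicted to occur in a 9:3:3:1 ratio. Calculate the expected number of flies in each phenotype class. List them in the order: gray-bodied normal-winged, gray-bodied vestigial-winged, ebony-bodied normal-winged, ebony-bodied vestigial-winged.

1539.5625, 513.1875, 513.1875, 171.0625

Expected counts for N = 2737 under a 9:3:3:1 ratio (total parts = 16):
  gray-bodied normal-winged: 2737 × 9/16 = 1539.5625
  gray-bodied vestigial-winged: 2737 × 3/16 = 513.1875
  ebony-bodied normal-winged: 2737 × 3/16 = 513.1875
  ebony-bodied vestigial-winged: 2737 × 1/16 = 171.0625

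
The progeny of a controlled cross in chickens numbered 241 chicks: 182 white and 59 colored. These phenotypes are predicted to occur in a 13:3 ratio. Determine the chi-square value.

5.196

Under the 13:3 hypothesis (Σ ratio = 16, N = 241):
  white: 241 × 13/16 = 195.8125
  colored: 241 × 3/16 = 45.1875
χ² = Σ (O − E)² / E
  white: (182 − 195.8125)² / 195.8125 = 0.9743
  colored: (59 − 45.1875)² / 45.1875 = 4.2221
χ² = 0.9743 + 4.2221 = 5.1964 ≈ 5.196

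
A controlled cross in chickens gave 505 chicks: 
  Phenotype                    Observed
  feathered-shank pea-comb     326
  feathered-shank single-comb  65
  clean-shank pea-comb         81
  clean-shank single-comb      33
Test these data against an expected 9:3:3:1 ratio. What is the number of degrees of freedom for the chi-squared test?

A goodness-of-fit test with 4 phenotype classes has df = 4 − 1 = 3.

3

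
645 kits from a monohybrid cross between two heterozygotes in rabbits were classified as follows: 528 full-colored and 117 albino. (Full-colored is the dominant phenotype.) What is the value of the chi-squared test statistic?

For a monohybrid cross between heterozygotes with complete dominance, the expected phenotypic ratio is 3:1.
The 3:1 ratio has 4 parts, so with N = 645 the expected counts are:
  full-colored: 645 × 3/4 = 483.75
  albino: 645 × 1/4 = 161.25
χ² = Σ (O − E)² / E
  full-colored: (528 − 483.75)² / 483.75 = 4.0477
  albino: (117 − 161.25)² / 161.25 = 12.1430
χ² = 4.0477 + 12.1430 = 16.1907 ≈ 16.191

16.191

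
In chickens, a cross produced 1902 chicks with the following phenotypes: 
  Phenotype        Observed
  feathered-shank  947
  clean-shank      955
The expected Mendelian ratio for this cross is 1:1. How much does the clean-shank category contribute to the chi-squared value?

Under the 1:1 hypothesis (Σ ratio = 2, N = 1902):
  feathered-shank: 1902 × 1/2 = 951
  clean-shank: 1902 × 1/2 = 951
Contribution of clean-shank: (955 − 951)² / 951 = 0.0168

0.017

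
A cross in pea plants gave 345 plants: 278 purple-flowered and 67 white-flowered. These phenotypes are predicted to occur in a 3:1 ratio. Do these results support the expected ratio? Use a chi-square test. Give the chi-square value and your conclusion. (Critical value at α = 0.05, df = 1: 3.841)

The 3:1 ratio has 4 parts, so with N = 345 the expected counts are:
  purple-flowered: 345 × 3/4 = 258.75
  white-flowered: 345 × 1/4 = 86.25
χ² = Σ (O − E)² / E
  purple-flowered: (278 − 258.75)² / 258.75 = 1.4321
  white-flowered: (67 − 86.25)² / 86.25 = 4.2964
χ² = 1.4321 + 4.2964 = 5.7285 ≈ 5.729
Degrees of freedom = 2 − 1 = 1; critical value at α = 0.05 is 3.841.
Since 5.729 > 3.841, we reject the null hypothesis — the data do not fit the 3:1 ratio.

5.729; not consistent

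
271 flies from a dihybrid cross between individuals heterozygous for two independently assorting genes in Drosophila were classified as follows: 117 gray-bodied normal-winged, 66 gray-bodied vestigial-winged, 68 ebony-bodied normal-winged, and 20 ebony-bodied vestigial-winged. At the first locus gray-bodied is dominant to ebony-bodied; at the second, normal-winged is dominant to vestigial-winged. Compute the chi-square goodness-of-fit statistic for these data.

A dihybrid F₂ with independent assortment and complete dominance at both loci gives a 9:3:3:1 phenotypic ratio.
Total ratio parts = 16. Expected numbers out of 271:
  gray-bodied normal-winged: 271 × 9/16 = 152.4375
  gray-bodied vestigial-winged: 271 × 3/16 = 50.8125
  ebony-bodied normal-winged: 271 × 3/16 = 50.8125
  ebony-bodied vestigial-winged: 271 × 1/16 = 16.9375
χ² = Σ (O − E)² / E
  gray-bodied normal-winged: (117 − 152.4375)² / 152.4375 = 8.2382
  gray-bodied vestigial-winged: (66 − 50.8125)² / 50.8125 = 4.5394
  ebony-bodied normal-winged: (68 − 50.8125)² / 50.8125 = 5.8137
  ebony-bodied vestigial-winged: (20 − 16.9375)² / 16.9375 = 0.5537
χ² = 8.2382 + 4.5394 + 5.8137 + 0.5537 = 19.145

19.145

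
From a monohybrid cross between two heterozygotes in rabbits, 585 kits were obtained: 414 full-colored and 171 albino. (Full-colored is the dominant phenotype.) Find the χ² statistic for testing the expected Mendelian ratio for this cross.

5.585

For a monohybrid cross between heterozygotes with complete dominance, the expected phenotypic ratio is 3:1.
The 3:1 ratio has 4 parts, so with N = 585 the expected counts are:
  full-colored: 585 × 3/4 = 438.75
  albino: 585 × 1/4 = 146.25
χ² = Σ (O − E)² / E
  full-colored: (414 − 438.75)² / 438.75 = 1.3962
  albino: (171 − 146.25)² / 146.25 = 4.1885
χ² = 1.3962 + 4.1885 = 5.5847 ≈ 5.585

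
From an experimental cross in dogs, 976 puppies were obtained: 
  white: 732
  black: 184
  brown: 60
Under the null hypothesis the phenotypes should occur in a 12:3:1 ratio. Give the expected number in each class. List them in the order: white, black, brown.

732, 183, 61

Under the 12:3:1 hypothesis (Σ ratio = 16, N = 976):
  white: 976 × 12/16 = 732
  black: 976 × 3/16 = 183
  brown: 976 × 1/16 = 61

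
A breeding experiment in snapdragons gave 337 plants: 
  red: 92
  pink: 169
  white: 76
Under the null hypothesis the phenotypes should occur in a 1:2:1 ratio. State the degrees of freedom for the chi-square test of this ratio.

A goodness-of-fit test with 3 phenotype classes has df = 3 − 1 = 2.

2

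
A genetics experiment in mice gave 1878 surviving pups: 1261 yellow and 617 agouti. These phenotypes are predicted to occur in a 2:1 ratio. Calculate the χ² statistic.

0.194

The 2:1 ratio has 3 parts, so with N = 1878 the expected counts are:
  yellow: 1878 × 2/3 = 1252
  agouti: 1878 × 1/3 = 626
χ² = Σ (O − E)² / E
  yellow: (1261 − 1252)² / 1252 = 0.0647
  agouti: (617 − 626)² / 626 = 0.1294
χ² = 0.0647 + 0.1294 = 0.1941 ≈ 0.194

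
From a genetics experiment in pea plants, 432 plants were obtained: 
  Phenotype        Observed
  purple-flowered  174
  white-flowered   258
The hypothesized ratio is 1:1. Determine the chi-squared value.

16.333

The 1:1 ratio has 2 parts, so with N = 432 the expected counts are:
  purple-flowered: 432 × 1/2 = 216
  white-flowered: 432 × 1/2 = 216
χ² = Σ (O − E)² / E
  purple-flowered: (174 − 216)² / 216 = 8.1667
  white-flowered: (258 − 216)² / 216 = 8.1667
χ² = 8.1667 + 8.1667 = 16.3334 ≈ 16.333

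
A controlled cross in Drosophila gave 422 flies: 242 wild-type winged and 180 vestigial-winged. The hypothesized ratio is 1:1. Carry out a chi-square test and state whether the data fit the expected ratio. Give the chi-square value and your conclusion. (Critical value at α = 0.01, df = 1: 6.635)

9.109; not consistent

Under the 1:1 hypothesis (Σ ratio = 2, N = 422):
  wild-type winged: 422 × 1/2 = 211
  vestigial-winged: 422 × 1/2 = 211
χ² = Σ (O − E)² / E
  wild-type winged: (242 − 211)² / 211 = 4.5545
  vestigial-winged: (180 − 211)² / 211 = 4.5545
χ² = 4.5545 + 4.5545 = 9.109
Degrees of freedom = 2 − 1 = 1; critical value at α = 0.01 is 6.635.
Since 9.109 > 6.635, we reject the null hypothesis — the data do not fit the 1:1 ratio.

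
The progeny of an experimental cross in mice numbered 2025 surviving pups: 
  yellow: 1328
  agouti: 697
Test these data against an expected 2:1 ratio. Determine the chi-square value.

1.076

Total ratio parts = 3. Expected numbers out of 2025:
  yellow: 2025 × 2/3 = 1350
  agouti: 2025 × 1/3 = 675
χ² = Σ (O − E)² / E
  yellow: (1328 − 1350)² / 1350 = 0.3585
  agouti: (697 − 675)² / 675 = 0.7170
χ² = 0.3585 + 0.7170 = 1.0755 ≈ 1.076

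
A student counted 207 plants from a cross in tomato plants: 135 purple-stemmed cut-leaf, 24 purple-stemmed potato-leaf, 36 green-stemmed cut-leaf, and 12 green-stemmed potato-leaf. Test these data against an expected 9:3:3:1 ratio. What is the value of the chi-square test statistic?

Under the 9:3:3:1 hypothesis (Σ ratio = 16, N = 207):
  purple-stemmed cut-leaf: 207 × 9/16 = 116.4375
  purple-stemmed potato-leaf: 207 × 3/16 = 38.8125
  green-stemmed cut-leaf: 207 × 3/16 = 38.8125
  green-stemmed potato-leaf: 207 × 1/16 = 12.9375
χ² = Σ (O − E)² / E
  purple-stemmed cut-leaf: (135 − 116.4375)² / 116.4375 = 2.9592
  purple-stemmed potato-leaf: (24 − 38.8125)² / 38.8125 = 5.6531
  green-stemmed cut-leaf: (36 − 38.8125)² / 38.8125 = 0.2038
  green-stemmed potato-leaf: (12 − 12.9375)² / 12.9375 = 0.0679
χ² = 2.9592 + 5.6531 + 0.2038 + 0.0679 = 8.884

8.884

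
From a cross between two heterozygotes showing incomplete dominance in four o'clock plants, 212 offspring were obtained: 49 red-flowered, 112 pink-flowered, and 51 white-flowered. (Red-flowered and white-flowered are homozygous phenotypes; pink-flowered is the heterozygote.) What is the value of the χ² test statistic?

With incomplete dominance, a heterozygote × heterozygote cross gives a 1:2:1 phenotypic ratio.
Total ratio parts = 4. Expected numbers out of 212:
  red-flowered: 212 × 1/4 = 53
  pink-flowered: 212 × 2/4 = 106
  white-flowered: 212 × 1/4 = 53
χ² = Σ (O − E)² / E
  red-flowered: (49 − 53)² / 53 = 0.3019
  pink-flowered: (112 − 106)² / 106 = 0.3396
  white-flowered: (51 − 53)² / 53 = 0.0755
χ² = 0.3019 + 0.3396 + 0.0755 = 0.717

0.717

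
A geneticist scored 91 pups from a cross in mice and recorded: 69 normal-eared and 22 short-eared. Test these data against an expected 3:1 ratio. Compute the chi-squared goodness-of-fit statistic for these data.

0.033

Under the 3:1 hypothesis (Σ ratio = 4, N = 91):
  normal-eared: 91 × 3/4 = 68.25
  short-eared: 91 × 1/4 = 22.75
χ² = Σ (O − E)² / E
  normal-eared: (69 − 68.25)² / 68.25 = 0.0082
  short-eared: (22 − 22.75)² / 22.75 = 0.0247
χ² = 0.0082 + 0.0247 = 0.0329 ≈ 0.033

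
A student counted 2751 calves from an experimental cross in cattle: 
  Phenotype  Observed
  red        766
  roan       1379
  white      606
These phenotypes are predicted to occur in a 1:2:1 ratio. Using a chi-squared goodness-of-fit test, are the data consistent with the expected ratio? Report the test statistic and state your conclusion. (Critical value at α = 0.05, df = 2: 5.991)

18.629; not consistent

The 1:2:1 ratio has 4 parts, so with N = 2751 the expected counts are:
  red: 2751 × 1/4 = 687.75
  roan: 2751 × 2/4 = 1375.5
  white: 2751 × 1/4 = 687.75
χ² = Σ (O − E)² / E
  red: (766 − 687.75)² / 687.75 = 8.9030
  roan: (1379 − 1375.5)² / 1375.5 = 0.0089
  white: (606 − 687.75)² / 687.75 = 9.7173
χ² = 8.9030 + 0.0089 + 9.7173 = 18.6292 ≈ 18.629
Degrees of freedom = 3 − 1 = 2; critical value at α = 0.05 is 5.991.
Since 18.629 > 5.991, we reject the null hypothesis — the data do not fit the 1:2:1 ratio.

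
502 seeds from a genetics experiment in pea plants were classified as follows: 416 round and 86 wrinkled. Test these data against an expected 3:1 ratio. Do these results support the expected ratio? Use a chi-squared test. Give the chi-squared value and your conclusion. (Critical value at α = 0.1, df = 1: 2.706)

Under the 3:1 hypothesis (Σ ratio = 4, N = 502):
  round: 502 × 3/4 = 376.5
  wrinkled: 502 × 1/4 = 125.5
χ² = Σ (O − E)² / E
  round: (416 − 376.5)² / 376.5 = 4.1441
  wrinkled: (86 − 125.5)² / 125.5 = 12.4323
χ² = 4.1441 + 12.4323 = 16.5764 ≈ 16.576
Degrees of freedom = 2 − 1 = 1; critical value at α = 0.1 is 2.706.
Since 16.576 > 2.706, we reject the null hypothesis — the data do not fit the 3:1 ratio.

16.576; not consistent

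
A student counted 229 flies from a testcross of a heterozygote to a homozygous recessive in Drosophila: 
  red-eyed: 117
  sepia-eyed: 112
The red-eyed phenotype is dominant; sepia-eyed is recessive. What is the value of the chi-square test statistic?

A testcross of a heterozygote (Aa × aa) gives a 1:1 phenotypic ratio.
The 1:1 ratio has 2 parts, so with N = 229 the expected counts are:
  red-eyed: 229 × 1/2 = 114.5
  sepia-eyed: 229 × 1/2 = 114.5
χ² = Σ (O − E)² / E
  red-eyed: (117 − 114.5)² / 114.5 = 0.0546
  sepia-eyed: (112 − 114.5)² / 114.5 = 0.0546
χ² = 0.0546 + 0.0546 = 0.1092 ≈ 0.109

0.109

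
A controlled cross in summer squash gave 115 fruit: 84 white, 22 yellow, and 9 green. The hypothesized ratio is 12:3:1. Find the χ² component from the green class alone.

Total ratio parts = 16. Expected numbers out of 115:
  white: 115 × 12/16 = 86.25
  yellow: 115 × 3/16 = 21.5625
  green: 115 × 1/16 = 7.1875
Contribution of green: (9 − 7.1875)² / 7.1875 = 0.4571

0.457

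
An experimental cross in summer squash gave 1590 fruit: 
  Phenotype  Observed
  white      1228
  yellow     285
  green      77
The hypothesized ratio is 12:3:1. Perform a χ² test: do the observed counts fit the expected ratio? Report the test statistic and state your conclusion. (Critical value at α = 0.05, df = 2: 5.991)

6.673; not consistent

The 12:3:1 ratio has 16 parts, so with N = 1590 the expected counts are:
  white: 1590 × 12/16 = 1192.5
  yellow: 1590 × 3/16 = 298.125
  green: 1590 × 1/16 = 99.375
χ² = Σ (O − E)² / E
  white: (1228 − 1192.5)² / 1192.5 = 1.0568
  yellow: (285 − 298.125)² / 298.125 = 0.5778
  green: (77 − 99.375)² / 99.375 = 5.0379
χ² = 1.0568 + 0.5778 + 5.0379 = 6.6725 ≈ 6.673
Degrees of freedom = 3 − 1 = 2; critical value at α = 0.05 is 5.991.
Since 6.673 > 5.991, we reject the null hypothesis — the data do not fit the 12:3:1 ratio.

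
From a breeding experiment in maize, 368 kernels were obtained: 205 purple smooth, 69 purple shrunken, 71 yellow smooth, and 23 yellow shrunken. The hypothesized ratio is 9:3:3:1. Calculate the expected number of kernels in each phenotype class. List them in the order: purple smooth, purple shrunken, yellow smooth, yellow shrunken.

207, 69, 69, 23

Under the 9:3:3:1 hypothesis (Σ ratio = 16, N = 368):
  purple smooth: 368 × 9/16 = 207
  purple shrunken: 368 × 3/16 = 69
  yellow smooth: 368 × 3/16 = 69
  yellow shrunken: 368 × 1/16 = 23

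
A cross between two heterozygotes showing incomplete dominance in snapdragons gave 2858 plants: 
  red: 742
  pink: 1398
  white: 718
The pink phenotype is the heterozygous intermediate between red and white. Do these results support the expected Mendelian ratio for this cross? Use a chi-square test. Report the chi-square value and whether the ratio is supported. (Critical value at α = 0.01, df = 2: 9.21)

With incomplete dominance, a heterozygote × heterozygote cross gives a 1:2:1 phenotypic ratio.
The 1:2:1 ratio has 4 parts, so with N = 2858 the expected counts are:
  red: 2858 × 1/4 = 714.5
  pink: 2858 × 2/4 = 1429
  white: 2858 × 1/4 = 714.5
χ² = Σ (O − E)² / E
  red: (742 − 714.5)² / 714.5 = 1.0584
  pink: (1398 − 1429)² / 1429 = 0.6725
  white: (718 − 714.5)² / 714.5 = 0.0171
χ² = 1.0584 + 0.6725 + 0.0171 = 1.748
Degrees of freedom = 3 − 1 = 2; critical value at α = 0.01 is 9.21.
Since 1.748 < 9.21, we fail to reject the null hypothesis — the data are consistent with the 1:2:1 ratio.

1.748; consistent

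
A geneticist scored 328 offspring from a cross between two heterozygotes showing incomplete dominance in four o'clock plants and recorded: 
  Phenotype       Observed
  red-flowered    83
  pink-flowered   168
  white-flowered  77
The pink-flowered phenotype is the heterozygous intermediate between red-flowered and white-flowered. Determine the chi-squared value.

With incomplete dominance, a heterozygote × heterozygote cross gives a 1:2:1 phenotypic ratio.
Expected counts for N = 328 under a 1:2:1 ratio (total parts = 4):
  red-flowered: 328 × 1/4 = 82
  pink-flowered: 328 × 2/4 = 164
  white-flowered: 328 × 1/4 = 82
χ² = Σ (O − E)² / E
  red-flowered: (83 − 82)² / 82 = 0.0122
  pink-flowered: (168 − 164)² / 164 = 0.0976
  white-flowered: (77 − 82)² / 82 = 0.3049
χ² = 0.0122 + 0.0976 + 0.3049 = 0.4147 ≈ 0.415

0.415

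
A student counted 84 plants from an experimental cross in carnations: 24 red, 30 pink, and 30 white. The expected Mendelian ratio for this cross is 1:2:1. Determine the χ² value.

7.714

Expected counts for N = 84 under a 1:2:1 ratio (total parts = 4):
  red: 84 × 1/4 = 21
  pink: 84 × 2/4 = 42
  white: 84 × 1/4 = 21
χ² = Σ (O − E)² / E
  red: (24 − 21)² / 21 = 0.4286
  pink: (30 − 42)² / 42 = 3.4286
  white: (30 − 21)² / 21 = 3.8571
χ² = 0.4286 + 3.4286 + 3.8571 = 7.7143 ≈ 7.714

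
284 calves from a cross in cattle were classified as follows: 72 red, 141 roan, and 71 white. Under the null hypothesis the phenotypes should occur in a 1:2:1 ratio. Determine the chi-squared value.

Under the 1:2:1 hypothesis (Σ ratio = 4, N = 284):
  red: 284 × 1/4 = 71
  roan: 284 × 2/4 = 142
  white: 284 × 1/4 = 71
χ² = Σ (O − E)² / E
  red: (72 − 71)² / 71 = 0.0141
  roan: (141 − 142)² / 142 = 0.0070
  white: (71 − 71)² / 71 = 0.0000
χ² = 0.0141 + 0.0070 + 0.0000 = 0.0211 ≈ 0.021

0.021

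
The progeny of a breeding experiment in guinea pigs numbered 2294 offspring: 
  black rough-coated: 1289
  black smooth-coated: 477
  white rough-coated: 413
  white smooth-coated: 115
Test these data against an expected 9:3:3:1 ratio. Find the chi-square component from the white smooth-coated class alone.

The 9:3:3:1 ratio has 16 parts, so with N = 2294 the expected counts are:
  black rough-coated: 2294 × 9/16 = 1290.375
  black smooth-coated: 2294 × 3/16 = 430.125
  white rough-coated: 2294 × 3/16 = 430.125
  white smooth-coated: 2294 × 1/16 = 143.375
Contribution of white smooth-coated: (115 − 143.375)² / 143.375 = 5.6156

5.616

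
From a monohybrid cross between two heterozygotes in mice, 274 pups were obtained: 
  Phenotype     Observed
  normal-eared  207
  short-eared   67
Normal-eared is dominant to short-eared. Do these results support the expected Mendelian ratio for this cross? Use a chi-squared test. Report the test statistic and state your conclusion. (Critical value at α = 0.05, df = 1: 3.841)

For a monohybrid cross between heterozygotes with complete dominance, the expected phenotypic ratio is 3:1.
Under the 3:1 hypothesis (Σ ratio = 4, N = 274):
  normal-eared: 274 × 3/4 = 205.5
  short-eared: 274 × 1/4 = 68.5
χ² = Σ (O − E)² / E
  normal-eared: (207 − 205.5)² / 205.5 = 0.0109
  short-eared: (67 − 68.5)² / 68.5 = 0.0328
χ² = 0.0109 + 0.0328 = 0.0437 ≈ 0.044
Degrees of freedom = 2 − 1 = 1; critical value at α = 0.05 is 3.841.
Since 0.044 < 3.841, we fail to reject the null hypothesis — the data are consistent with the 3:1 ratio.

0.044; consistent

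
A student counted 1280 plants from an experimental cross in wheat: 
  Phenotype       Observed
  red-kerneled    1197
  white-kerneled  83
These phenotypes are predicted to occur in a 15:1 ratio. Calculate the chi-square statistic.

Total ratio parts = 16. Expected numbers out of 1280:
  red-kerneled: 1280 × 15/16 = 1200
  white-kerneled: 1280 × 1/16 = 80
χ² = Σ (O − E)² / E
  red-kerneled: (1197 − 1200)² / 1200 = 0.0075
  white-kerneled: (83 − 80)² / 80 = 0.1125
χ² = 0.0075 + 0.1125 = 0.120

0.120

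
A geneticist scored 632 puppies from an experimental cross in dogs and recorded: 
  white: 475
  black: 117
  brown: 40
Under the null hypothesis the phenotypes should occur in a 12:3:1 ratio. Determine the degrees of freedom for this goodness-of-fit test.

A goodness-of-fit test with 3 phenotype classes has df = 3 − 1 = 2.

2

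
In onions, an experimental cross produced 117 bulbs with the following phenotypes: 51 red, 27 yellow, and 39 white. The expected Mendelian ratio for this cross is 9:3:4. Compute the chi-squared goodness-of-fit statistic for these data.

7.752

Expected counts for N = 117 under a 9:3:4 ratio (total parts = 16):
  red: 117 × 9/16 = 65.8125
  yellow: 117 × 3/16 = 21.9375
  white: 117 × 4/16 = 29.25
χ² = Σ (O − E)² / E
  red: (51 − 65.8125)² / 65.8125 = 3.3339
  yellow: (27 − 21.9375)² / 21.9375 = 1.1683
  white: (39 − 29.25)² / 29.25 = 3.2500
χ² = 3.3339 + 1.1683 + 3.2500 = 7.7522 ≈ 7.752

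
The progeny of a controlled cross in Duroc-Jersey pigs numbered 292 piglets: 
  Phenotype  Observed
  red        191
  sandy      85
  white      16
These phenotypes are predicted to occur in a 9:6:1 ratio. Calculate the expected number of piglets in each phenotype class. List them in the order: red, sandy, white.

164.25, 109.5, 18.25

Total ratio parts = 16. Expected numbers out of 292:
  red: 292 × 9/16 = 164.25
  sandy: 292 × 6/16 = 109.5
  white: 292 × 1/16 = 18.25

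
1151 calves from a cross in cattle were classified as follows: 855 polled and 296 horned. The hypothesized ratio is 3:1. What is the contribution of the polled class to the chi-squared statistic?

0.079

Total ratio parts = 4. Expected numbers out of 1151:
  polled: 1151 × 3/4 = 863.25
  horned: 1151 × 1/4 = 287.75
Contribution of polled: (855 − 863.25)² / 863.25 = 0.0788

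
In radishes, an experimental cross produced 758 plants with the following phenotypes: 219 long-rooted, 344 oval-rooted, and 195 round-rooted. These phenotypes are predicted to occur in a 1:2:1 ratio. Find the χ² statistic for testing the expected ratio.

7.984

Total ratio parts = 4. Expected numbers out of 758:
  long-rooted: 758 × 1/4 = 189.5
  oval-rooted: 758 × 2/4 = 379
  round-rooted: 758 × 1/4 = 189.5
χ² = Σ (O − E)² / E
  long-rooted: (219 − 189.5)² / 189.5 = 4.5923
  oval-rooted: (344 − 379)² / 379 = 3.2322
  round-rooted: (195 − 189.5)² / 189.5 = 0.1596
χ² = 4.5923 + 3.2322 + 0.1596 = 7.9841 ≈ 7.984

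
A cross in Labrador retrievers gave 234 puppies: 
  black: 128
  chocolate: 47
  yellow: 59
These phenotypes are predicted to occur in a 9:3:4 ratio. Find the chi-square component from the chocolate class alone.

0.223

Under the 9:3:4 hypothesis (Σ ratio = 16, N = 234):
  black: 234 × 9/16 = 131.625
  chocolate: 234 × 3/16 = 43.875
  yellow: 234 × 4/16 = 58.5
Contribution of chocolate: (47 − 43.875)² / 43.875 = 0.2226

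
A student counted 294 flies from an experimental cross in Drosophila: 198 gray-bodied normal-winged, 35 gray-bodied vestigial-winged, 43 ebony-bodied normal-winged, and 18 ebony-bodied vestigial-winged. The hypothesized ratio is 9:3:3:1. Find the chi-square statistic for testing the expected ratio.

The 9:3:3:1 ratio has 16 parts, so with N = 294 the expected counts are:
  gray-bodied normal-winged: 294 × 9/16 = 165.375
  gray-bodied vestigial-winged: 294 × 3/16 = 55.125
  ebony-bodied normal-winged: 294 × 3/16 = 55.125
  ebony-bodied vestigial-winged: 294 × 1/16 = 18.375
χ² = Σ (O − E)² / E
  gray-bodied normal-winged: (198 − 165.375)² / 165.375 = 6.4362
  gray-bodied vestigial-winged: (35 − 55.125)² / 55.125 = 7.3472
  ebony-bodied normal-winged: (43 − 55.125)² / 55.125 = 2.6670
  ebony-bodied vestigial-winged: (18 − 18.375)² / 18.375 = 0.0077
χ² = 6.4362 + 7.3472 + 2.6670 + 0.0077 = 16.4581 ≈ 16.458

16.458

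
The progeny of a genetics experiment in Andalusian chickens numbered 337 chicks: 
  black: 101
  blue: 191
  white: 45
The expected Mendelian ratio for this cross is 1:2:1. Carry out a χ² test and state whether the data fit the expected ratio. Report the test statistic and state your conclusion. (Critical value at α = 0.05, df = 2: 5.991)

Under the 1:2:1 hypothesis (Σ ratio = 4, N = 337):
  black: 337 × 1/4 = 84.25
  blue: 337 × 2/4 = 168.5
  white: 337 × 1/4 = 84.25
χ² = Σ (O − E)² / E
  black: (101 − 84.25)² / 84.25 = 3.3301
  blue: (191 − 168.5)² / 168.5 = 3.0045
  white: (45 − 84.25)² / 84.25 = 18.2856
χ² = 3.3301 + 3.0045 + 18.2856 = 24.6202 ≈ 24.620
Degrees of freedom = 3 − 1 = 2; critical value at α = 0.05 is 5.991.
Since 24.620 > 5.991, we reject the null hypothesis — the data do not fit the 1:2:1 ratio.

24.620; not consistent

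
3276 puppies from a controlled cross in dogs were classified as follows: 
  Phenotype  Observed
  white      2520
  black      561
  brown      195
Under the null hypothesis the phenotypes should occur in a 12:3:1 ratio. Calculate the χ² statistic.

Under the 12:3:1 hypothesis (Σ ratio = 16, N = 3276):
  white: 3276 × 12/16 = 2457
  black: 3276 × 3/16 = 614.25
  brown: 3276 × 1/16 = 204.75
χ² = Σ (O − E)² / E
  white: (2520 − 2457)² / 2457 = 1.6154
  black: (561 − 614.25)² / 614.25 = 4.6163
  brown: (195 − 204.75)² / 204.75 = 0.4643
χ² = 1.6154 + 4.6163 + 0.4643 = 6.696

6.696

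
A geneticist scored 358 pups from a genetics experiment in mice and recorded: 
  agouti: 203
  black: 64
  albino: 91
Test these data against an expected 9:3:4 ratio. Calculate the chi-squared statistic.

Total ratio parts = 16. Expected numbers out of 358:
  agouti: 358 × 9/16 = 201.375
  black: 358 × 3/16 = 67.125
  albino: 358 × 4/16 = 89.5
χ² = Σ (O − E)² / E
  agouti: (203 − 201.375)² / 201.375 = 0.0131
  black: (64 − 67.125)² / 67.125 = 0.1455
  albino: (91 − 89.5)² / 89.5 = 0.0251
χ² = 0.0131 + 0.1455 + 0.0251 = 0.1837 ≈ 0.184

0.184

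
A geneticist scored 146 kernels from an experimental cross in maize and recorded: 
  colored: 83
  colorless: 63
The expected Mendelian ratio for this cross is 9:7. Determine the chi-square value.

Total ratio parts = 16. Expected numbers out of 146:
  colored: 146 × 9/16 = 82.125
  colorless: 146 × 7/16 = 63.875
χ² = Σ (O − E)² / E
  colored: (83 − 82.125)² / 82.125 = 0.0093
  colorless: (63 − 63.875)² / 63.875 = 0.0120
χ² = 0.0093 + 0.0120 = 0.0213 ≈ 0.021

0.021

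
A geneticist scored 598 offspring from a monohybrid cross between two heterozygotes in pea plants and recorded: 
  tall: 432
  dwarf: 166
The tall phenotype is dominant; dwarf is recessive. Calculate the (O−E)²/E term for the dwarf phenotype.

For a monohybrid cross between heterozygotes with complete dominance, the expected phenotypic ratio is 3:1.
The 3:1 ratio has 4 parts, so with N = 598 the expected counts are:
  tall: 598 × 3/4 = 448.5
  dwarf: 598 × 1/4 = 149.5
Contribution of dwarf: (166 − 149.5)² / 149.5 = 1.8211

1.821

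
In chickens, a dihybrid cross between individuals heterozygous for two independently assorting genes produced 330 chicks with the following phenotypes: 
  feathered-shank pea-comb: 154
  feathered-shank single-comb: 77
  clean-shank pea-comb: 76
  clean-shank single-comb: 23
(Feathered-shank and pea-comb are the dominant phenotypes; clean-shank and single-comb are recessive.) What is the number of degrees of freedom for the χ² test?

A dihybrid F₂ with independent assortment and complete dominance at both loci gives a 9:3:3:1 phenotypic ratio.
A goodness-of-fit test with 4 phenotype classes has df = 4 − 1 = 3.

3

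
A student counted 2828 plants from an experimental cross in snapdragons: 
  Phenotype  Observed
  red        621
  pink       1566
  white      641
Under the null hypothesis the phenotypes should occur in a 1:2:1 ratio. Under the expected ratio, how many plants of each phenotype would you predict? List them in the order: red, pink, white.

Under the 1:2:1 hypothesis (Σ ratio = 4, N = 2828):
  red: 2828 × 1/4 = 707
  pink: 2828 × 2/4 = 1414
  white: 2828 × 1/4 = 707

707, 1414, 707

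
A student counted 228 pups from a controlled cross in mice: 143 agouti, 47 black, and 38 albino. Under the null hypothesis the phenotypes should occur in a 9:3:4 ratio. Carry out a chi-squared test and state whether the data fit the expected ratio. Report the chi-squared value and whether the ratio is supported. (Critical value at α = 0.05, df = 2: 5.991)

Total ratio parts = 16. Expected numbers out of 228:
  agouti: 228 × 9/16 = 128.25
  black: 228 × 3/16 = 42.75
  albino: 228 × 4/16 = 57
χ² = Σ (O − E)² / E
  agouti: (143 − 128.25)² / 128.25 = 1.6964
  black: (47 − 42.75)² / 42.75 = 0.4225
  albino: (38 − 57)² / 57 = 6.3333
χ² = 1.6964 + 0.4225 + 6.3333 = 8.4522 ≈ 8.452
Degrees of freedom = 3 − 1 = 2; critical value at α = 0.05 is 5.991.
Since 8.452 > 5.991, we reject the null hypothesis — the data do not fit the 9:3:4 ratio.

8.452; not consistent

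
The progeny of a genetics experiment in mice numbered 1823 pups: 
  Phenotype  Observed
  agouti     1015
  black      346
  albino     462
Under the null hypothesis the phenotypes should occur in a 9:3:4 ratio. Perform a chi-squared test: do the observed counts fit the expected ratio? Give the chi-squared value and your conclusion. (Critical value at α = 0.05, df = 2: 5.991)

0.243; consistent

Total ratio parts = 16. Expected numbers out of 1823:
  agouti: 1823 × 9/16 = 1025.4375
  black: 1823 × 3/16 = 341.8125
  albino: 1823 × 4/16 = 455.75
χ² = Σ (O − E)² / E
  agouti: (1015 − 1025.4375)² / 1025.4375 = 0.1062
  black: (346 − 341.8125)² / 341.8125 = 0.0513
  albino: (462 − 455.75)² / 455.75 = 0.0857
χ² = 0.1062 + 0.0513 + 0.0857 = 0.2432 ≈ 0.243
Degrees of freedom = 3 − 1 = 2; critical value at α = 0.05 is 5.991.
Since 0.243 < 5.991, we fail to reject the null hypothesis — the data are consistent with the 9:3:4 ratio.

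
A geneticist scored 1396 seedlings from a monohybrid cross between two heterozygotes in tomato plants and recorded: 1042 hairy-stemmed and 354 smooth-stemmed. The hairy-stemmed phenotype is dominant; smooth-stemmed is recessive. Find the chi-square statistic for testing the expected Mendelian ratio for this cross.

0.096

For a monohybrid cross between heterozygotes with complete dominance, the expected phenotypic ratio is 3:1.
Under the 3:1 hypothesis (Σ ratio = 4, N = 1396):
  hairy-stemmed: 1396 × 3/4 = 1047
  smooth-stemmed: 1396 × 1/4 = 349
χ² = Σ (O − E)² / E
  hairy-stemmed: (1042 − 1047)² / 1047 = 0.0239
  smooth-stemmed: (354 − 349)² / 349 = 0.0716
χ² = 0.0239 + 0.0716 = 0.0955 ≈ 0.096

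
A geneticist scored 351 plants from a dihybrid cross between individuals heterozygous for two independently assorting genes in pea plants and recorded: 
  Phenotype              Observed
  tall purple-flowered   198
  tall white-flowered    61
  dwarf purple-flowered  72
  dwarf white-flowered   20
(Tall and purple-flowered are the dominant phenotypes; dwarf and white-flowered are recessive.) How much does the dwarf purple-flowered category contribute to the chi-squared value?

0.582

A dihybrid F₂ with independent assortment and complete dominance at both loci gives a 9:3:3:1 phenotypic ratio.
Under the 9:3:3:1 hypothesis (Σ ratio = 16, N = 351):
  tall purple-flowered: 351 × 9/16 = 197.4375
  tall white-flowered: 351 × 3/16 = 65.8125
  dwarf purple-flowered: 351 × 3/16 = 65.8125
  dwarf white-flowered: 351 × 1/16 = 21.9375
Contribution of dwarf purple-flowered: (72 − 65.8125)² / 65.8125 = 0.5817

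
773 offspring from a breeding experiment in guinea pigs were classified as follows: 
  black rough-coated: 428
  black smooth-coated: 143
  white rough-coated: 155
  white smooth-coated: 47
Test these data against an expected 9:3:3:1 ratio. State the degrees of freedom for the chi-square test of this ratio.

A goodness-of-fit test with 4 phenotype classes has df = 4 − 1 = 3.

3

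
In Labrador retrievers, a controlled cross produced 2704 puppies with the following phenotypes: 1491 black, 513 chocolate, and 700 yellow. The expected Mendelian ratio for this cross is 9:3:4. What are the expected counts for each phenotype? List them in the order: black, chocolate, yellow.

1521, 507, 676

Under the 9:3:4 hypothesis (Σ ratio = 16, N = 2704):
  black: 2704 × 9/16 = 1521
  chocolate: 2704 × 3/16 = 507
  yellow: 2704 × 4/16 = 676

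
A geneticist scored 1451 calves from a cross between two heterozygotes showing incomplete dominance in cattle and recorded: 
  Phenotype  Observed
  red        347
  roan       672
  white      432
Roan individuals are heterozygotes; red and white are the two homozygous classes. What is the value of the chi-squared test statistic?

With incomplete dominance, a heterozygote × heterozygote cross gives a 1:2:1 phenotypic ratio.
Expected counts for N = 1451 under a 1:2:1 ratio (total parts = 4):
  red: 1451 × 1/4 = 362.75
  roan: 1451 × 2/4 = 725.5
  white: 1451 × 1/4 = 362.75
χ² = Σ (O − E)² / E
  red: (347 − 362.75)² / 362.75 = 0.6838
  roan: (672 − 725.5)² / 725.5 = 3.9452
  white: (432 − 362.75)² / 362.75 = 13.2200
χ² = 0.6838 + 3.9452 + 13.2200 = 17.849

17.849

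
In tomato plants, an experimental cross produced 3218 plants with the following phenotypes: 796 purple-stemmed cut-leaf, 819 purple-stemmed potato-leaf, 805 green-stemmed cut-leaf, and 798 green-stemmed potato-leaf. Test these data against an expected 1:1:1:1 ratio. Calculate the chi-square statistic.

0.404

Under the 1:1:1:1 hypothesis (Σ ratio = 4, N = 3218):
  purple-stemmed cut-leaf: 3218 × 1/4 = 804.5
  purple-stemmed potato-leaf: 3218 × 1/4 = 804.5
  green-stemmed cut-leaf: 3218 × 1/4 = 804.5
  green-stemmed potato-leaf: 3218 × 1/4 = 804.5
χ² = Σ (O − E)² / E
  purple-stemmed cut-leaf: (796 − 804.5)² / 804.5 = 0.0898
  purple-stemmed potato-leaf: (819 − 804.5)² / 804.5 = 0.2613
  green-stemmed cut-leaf: (805 − 804.5)² / 804.5 = 0.0003
  green-stemmed potato-leaf: (798 − 804.5)² / 804.5 = 0.0525
χ² = 0.0898 + 0.2613 + 0.0003 + 0.0525 = 0.4039 ≈ 0.404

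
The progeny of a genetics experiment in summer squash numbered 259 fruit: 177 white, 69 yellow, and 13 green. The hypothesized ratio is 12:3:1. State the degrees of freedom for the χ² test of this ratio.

2

A goodness-of-fit test with 3 phenotype classes has df = 3 − 1 = 2.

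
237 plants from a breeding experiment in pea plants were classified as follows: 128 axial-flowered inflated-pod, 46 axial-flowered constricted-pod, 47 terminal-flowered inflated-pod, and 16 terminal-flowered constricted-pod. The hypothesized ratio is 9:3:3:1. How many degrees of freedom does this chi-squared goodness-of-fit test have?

A goodness-of-fit test with 4 phenotype classes has df = 4 − 1 = 3.

3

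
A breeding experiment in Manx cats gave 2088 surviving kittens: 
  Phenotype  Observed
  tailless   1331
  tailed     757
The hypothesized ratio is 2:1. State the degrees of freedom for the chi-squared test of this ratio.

A goodness-of-fit test with 2 phenotype classes has df = 2 − 1 = 1.

1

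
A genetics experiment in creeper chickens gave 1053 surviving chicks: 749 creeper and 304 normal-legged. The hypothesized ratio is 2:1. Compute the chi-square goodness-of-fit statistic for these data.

9.440

Total ratio parts = 3. Expected numbers out of 1053:
  creeper: 1053 × 2/3 = 702
  normal-legged: 1053 × 1/3 = 351
χ² = Σ (O − E)² / E
  creeper: (749 − 702)² / 702 = 3.1467
  normal-legged: (304 − 351)² / 351 = 6.2934
χ² = 3.1467 + 6.2934 = 9.4401 ≈ 9.440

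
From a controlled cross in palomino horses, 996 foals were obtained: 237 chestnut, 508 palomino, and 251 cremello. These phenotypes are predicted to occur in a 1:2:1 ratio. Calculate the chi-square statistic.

0.795

Total ratio parts = 4. Expected numbers out of 996:
  chestnut: 996 × 1/4 = 249
  palomino: 996 × 2/4 = 498
  cremello: 996 × 1/4 = 249
χ² = Σ (O − E)² / E
  chestnut: (237 − 249)² / 249 = 0.5783
  palomino: (508 − 498)² / 498 = 0.2008
  cremello: (251 − 249)² / 249 = 0.0161
χ² = 0.5783 + 0.2008 + 0.0161 = 0.7952 ≈ 0.795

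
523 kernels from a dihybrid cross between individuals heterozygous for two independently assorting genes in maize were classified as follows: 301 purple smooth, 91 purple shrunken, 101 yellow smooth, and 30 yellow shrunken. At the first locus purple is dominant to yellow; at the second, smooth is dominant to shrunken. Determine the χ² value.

0.975

A dihybrid F₂ with independent assortment and complete dominance at both loci gives a 9:3:3:1 phenotypic ratio.
Expected counts for N = 523 under a 9:3:3:1 ratio (total parts = 16):
  purple smooth: 523 × 9/16 = 294.1875
  purple shrunken: 523 × 3/16 = 98.0625
  yellow smooth: 523 × 3/16 = 98.0625
  yellow shrunken: 523 × 1/16 = 32.6875
χ² = Σ (O − E)² / E
  purple smooth: (301 − 294.1875)² / 294.1875 = 0.1578
  purple shrunken: (91 − 98.0625)² / 98.0625 = 0.5086
  yellow smooth: (101 − 98.0625)² / 98.0625 = 0.0880
  yellow shrunken: (30 − 32.6875)² / 32.6875 = 0.2210
χ² = 0.1578 + 0.5086 + 0.0880 + 0.2210 = 0.9754 ≈ 0.975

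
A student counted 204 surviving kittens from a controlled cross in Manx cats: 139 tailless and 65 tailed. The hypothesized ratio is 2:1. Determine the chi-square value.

0.199

Total ratio parts = 3. Expected numbers out of 204:
  tailless: 204 × 2/3 = 136
  tailed: 204 × 1/3 = 68
χ² = Σ (O − E)² / E
  tailless: (139 − 136)² / 136 = 0.0662
  tailed: (65 − 68)² / 68 = 0.1324
χ² = 0.0662 + 0.1324 = 0.1986 ≈ 0.199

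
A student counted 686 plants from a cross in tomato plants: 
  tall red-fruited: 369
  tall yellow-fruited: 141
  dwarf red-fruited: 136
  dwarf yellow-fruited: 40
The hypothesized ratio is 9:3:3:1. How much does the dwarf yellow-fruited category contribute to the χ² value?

0.193

Total ratio parts = 16. Expected numbers out of 686:
  tall red-fruited: 686 × 9/16 = 385.875
  tall yellow-fruited: 686 × 3/16 = 128.625
  dwarf red-fruited: 686 × 3/16 = 128.625
  dwarf yellow-fruited: 686 × 1/16 = 42.875
Contribution of dwarf yellow-fruited: (40 − 42.875)² / 42.875 = 0.1928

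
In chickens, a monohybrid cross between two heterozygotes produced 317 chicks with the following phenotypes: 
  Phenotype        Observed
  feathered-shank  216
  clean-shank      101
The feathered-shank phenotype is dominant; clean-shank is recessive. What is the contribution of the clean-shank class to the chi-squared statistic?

5.969

For a monohybrid cross between heterozygotes with complete dominance, the expected phenotypic ratio is 3:1.
The 3:1 ratio has 4 parts, so with N = 317 the expected counts are:
  feathered-shank: 317 × 3/4 = 237.75
  clean-shank: 317 × 1/4 = 79.25
Contribution of clean-shank: (101 − 79.25)² / 79.25 = 5.9692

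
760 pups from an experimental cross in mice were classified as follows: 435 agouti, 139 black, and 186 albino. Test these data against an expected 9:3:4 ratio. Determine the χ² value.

Expected counts for N = 760 under a 9:3:4 ratio (total parts = 16):
  agouti: 760 × 9/16 = 427.5
  black: 760 × 3/16 = 142.5
  albino: 760 × 4/16 = 190
χ² = Σ (O − E)² / E
  agouti: (435 − 427.5)² / 427.5 = 0.1316
  black: (139 − 142.5)² / 142.5 = 0.0860
  albino: (186 − 190)² / 190 = 0.0842
χ² = 0.1316 + 0.0860 + 0.0842 = 0.3018 ≈ 0.302

0.302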